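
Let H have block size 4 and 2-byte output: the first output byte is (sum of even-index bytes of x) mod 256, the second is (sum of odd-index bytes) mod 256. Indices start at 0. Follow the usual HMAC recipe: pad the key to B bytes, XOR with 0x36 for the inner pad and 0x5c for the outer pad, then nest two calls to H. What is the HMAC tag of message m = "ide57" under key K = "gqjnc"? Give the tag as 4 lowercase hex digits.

0197

Key "gqjnc" = 67 71 6a 6e 63 is 5 bytes > B = 4, so hash it first: H(key) = 34 df, then zero-pad to 4 bytes: K' = 34 df 00 00.
K' ⊕ ipad = 02 e9 36 36.  K' ⊕ opad = 68 83 5c 5c.
Inner input = (K'⊕ipad) ∥ m = 02 e9 36 36 ∥ 69 64 65 35 37.
Inner hash: even-index sum = 317 mod 256 = 61; odd-index sum = 440 mod 256 = 184 → 3d b8.
Outer input = (K'⊕opad) ∥ inner = 68 83 5c 5c ∥ 3d b8.
Outer hash (tag): even-index sum = 257 mod 256 = 1; odd-index sum = 407 mod 256 = 151 → 01 97.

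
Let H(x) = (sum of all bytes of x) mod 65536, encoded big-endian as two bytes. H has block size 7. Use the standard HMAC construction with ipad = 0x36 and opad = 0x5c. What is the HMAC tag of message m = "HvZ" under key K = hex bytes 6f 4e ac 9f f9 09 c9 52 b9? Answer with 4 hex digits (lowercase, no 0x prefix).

Key hex bytes 6f 4e ac 9f f9 09 c9 52 b9 is 9 bytes > B = 7, so hash it first: H(key) = 04 de, then zero-pad to 7 bytes: K' = 04 de 00 00 00 00 00.
K' ⊕ ipad = 32 e8 36 36 36 36 36.  K' ⊕ opad = 58 82 5c 5c 5c 5c 5c.
Inner input = (K'⊕ipad) ∥ m = 32 e8 36 36 36 36 36 ∥ 48 76 5a.
Inner hash: sum = 50+232+54+54+54+54+54+72+118+90 = 832 → 03 40.
Outer input = (K'⊕opad) ∥ inner = 58 82 5c 5c 5c 5c 5c ∥ 03 40.
Outer hash (tag): sum = 88+130+92+92+92+92+92+3+64 = 745 → 02 e9.

02e9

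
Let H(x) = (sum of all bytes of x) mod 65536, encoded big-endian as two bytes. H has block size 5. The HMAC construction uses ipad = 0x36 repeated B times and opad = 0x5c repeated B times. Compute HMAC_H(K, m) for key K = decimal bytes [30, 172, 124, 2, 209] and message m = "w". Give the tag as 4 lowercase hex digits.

02dd

Key decimal bytes [30, 172, 124, 2, 209] = 1e ac 7c 02 d1 is exactly B = 5 bytes: K' = 1e ac 7c 02 d1.
K' ⊕ ipad = 28 9a 4a 34 e7.  K' ⊕ opad = 42 f0 20 5e 8d.
Inner input = (K'⊕ipad) ∥ m = 28 9a 4a 34 e7 ∥ 77.
Inner hash: sum = 40+154+74+52+231+119 = 670 → 02 9e.
Outer input = (K'⊕opad) ∥ inner = 42 f0 20 5e 8d ∥ 02 9e.
Outer hash (tag): sum = 66+240+32+94+141+2+158 = 733 → 02 dd.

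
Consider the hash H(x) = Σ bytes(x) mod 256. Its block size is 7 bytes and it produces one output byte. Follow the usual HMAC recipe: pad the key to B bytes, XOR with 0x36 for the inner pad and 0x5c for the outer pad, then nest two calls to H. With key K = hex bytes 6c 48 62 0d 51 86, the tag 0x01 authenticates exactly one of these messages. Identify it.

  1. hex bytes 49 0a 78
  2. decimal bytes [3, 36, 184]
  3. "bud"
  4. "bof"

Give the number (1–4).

4

Key hex bytes 6c 48 62 0d 51 86 is 6 bytes ≤ B = 7; zero-pad to 7 bytes: K' = 6c 48 62 0d 51 86 00.
K' ⊕ ipad = 5a 7e 54 3b 67 b0 36; K' ⊕ opad = 30 14 3e 51 0d da 5c.
m1: inner = H(5a 7e 54 3b 67 b0 36 49 0a 78) = 7f; tag = H(30 14 3e 51 0d da 5c 7f) = 95
m2: inner = H(5a 7e 54 3b 67 b0 36 03 24 b8) = 93; tag = H(30 14 3e 51 0d da 5c 93) = a9
m3: inner = H(5a 7e 54 3b 67 b0 36 62 75 64) = ef; tag = H(30 14 3e 51 0d da 5c ef) = 05
m4: inner = H(5a 7e 54 3b 67 b0 36 62 6f 66) = eb; tag = H(30 14 3e 51 0d da 5c eb) = 01 ← matches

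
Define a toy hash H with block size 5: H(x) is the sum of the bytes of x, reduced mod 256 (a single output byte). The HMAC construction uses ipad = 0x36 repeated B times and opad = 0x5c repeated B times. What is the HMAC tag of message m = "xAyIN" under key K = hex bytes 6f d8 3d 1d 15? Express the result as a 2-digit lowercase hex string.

0b

Key hex bytes 6f d8 3d 1d 15 is exactly B = 5 bytes: K' = 6f d8 3d 1d 15.
K' ⊕ ipad = 59 ee 0b 2b 23.  K' ⊕ opad = 33 84 61 41 49.
Inner input = (K'⊕ipad) ∥ m = 59 ee 0b 2b 23 ∥ 78 41 79 49 4e.
Inner hash: sum = 89+238+11+43+35+120+65+121+73+78 = 873; mod 256 = 105 → 69.
Outer input = (K'⊕opad) ∥ inner = 33 84 61 41 49 ∥ 69.
Outer hash (tag): sum = 51+132+97+65+73+105 = 523; mod 256 = 11 → 0b.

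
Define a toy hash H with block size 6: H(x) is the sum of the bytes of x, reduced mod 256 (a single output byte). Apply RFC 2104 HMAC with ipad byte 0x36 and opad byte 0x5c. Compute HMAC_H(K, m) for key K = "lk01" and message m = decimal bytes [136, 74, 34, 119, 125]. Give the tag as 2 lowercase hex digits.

10

Key "lk01" = 6c 6b 30 31 is 4 bytes ≤ B = 6; zero-pad to 6 bytes: K' = 6c 6b 30 31 00 00.
K' ⊕ ipad = 5a 5d 06 07 36 36.  K' ⊕ opad = 30 37 6c 6d 5c 5c.
Inner input = (K'⊕ipad) ∥ m = 5a 5d 06 07 36 36 ∥ 88 4a 22 77 7d.
Inner hash: sum = 90+93+6+7+54+54+136+74+34+119+125 = 792; mod 256 = 24 → 18.
Outer input = (K'⊕opad) ∥ inner = 30 37 6c 6d 5c 5c ∥ 18.
Outer hash (tag): sum = 48+55+108+109+92+92+24 = 528; mod 256 = 16 → 10.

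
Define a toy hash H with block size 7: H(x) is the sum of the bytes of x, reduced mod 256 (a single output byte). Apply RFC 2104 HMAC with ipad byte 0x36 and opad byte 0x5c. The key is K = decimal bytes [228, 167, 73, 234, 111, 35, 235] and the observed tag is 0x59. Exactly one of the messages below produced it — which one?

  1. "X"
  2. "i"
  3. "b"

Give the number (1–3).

2

Key decimal bytes [228, 167, 73, 234, 111, 35, 235] = e4 a7 49 ea 6f 23 eb is exactly B = 7 bytes: K' = e4 a7 49 ea 6f 23 eb.
K' ⊕ ipad = d2 91 7f dc 59 15 dd; K' ⊕ opad = b8 fb 15 b6 33 7f b7.
m1: inner = H(d2 91 7f dc 59 15 dd 58) = 61; tag = H(b8 fb 15 b6 33 7f b7 61) = 48
m2: inner = H(d2 91 7f dc 59 15 dd 69) = 72; tag = H(b8 fb 15 b6 33 7f b7 72) = 59 ← matches
m3: inner = H(d2 91 7f dc 59 15 dd 62) = 6b; tag = H(b8 fb 15 b6 33 7f b7 6b) = 52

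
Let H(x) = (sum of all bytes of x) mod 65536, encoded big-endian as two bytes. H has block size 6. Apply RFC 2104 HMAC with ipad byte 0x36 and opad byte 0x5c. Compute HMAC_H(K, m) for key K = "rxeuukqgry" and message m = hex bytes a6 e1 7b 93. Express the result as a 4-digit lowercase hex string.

Key "rxeuukqgry" = 72 78 65 75 75 6b 71 67 72 79 is 10 bytes > B = 6, so hash it first: H(key) = 04 67, then zero-pad to 6 bytes: K' = 04 67 00 00 00 00.
K' ⊕ ipad = 32 51 36 36 36 36.  K' ⊕ opad = 58 3b 5c 5c 5c 5c.
Inner input = (K'⊕ipad) ∥ m = 32 51 36 36 36 36 ∥ a6 e1 7b 93.
Inner hash: sum = 50+81+54+54+54+54+166+225+123+147 = 1008 → 03 f0.
Outer input = (K'⊕opad) ∥ inner = 58 3b 5c 5c 5c 5c ∥ 03 f0.
Outer hash (tag): sum = 88+59+92+92+92+92+3+240 = 758 → 02 f6.

02f6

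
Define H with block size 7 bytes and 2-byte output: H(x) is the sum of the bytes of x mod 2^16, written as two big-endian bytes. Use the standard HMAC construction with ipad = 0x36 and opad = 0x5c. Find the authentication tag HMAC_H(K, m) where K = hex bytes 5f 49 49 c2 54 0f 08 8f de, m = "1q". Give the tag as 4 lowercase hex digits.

03a6

Key hex bytes 5f 49 49 c2 54 0f 08 8f de is 9 bytes > B = 7, so hash it first: H(key) = 03 8b, then zero-pad to 7 bytes: K' = 03 8b 00 00 00 00 00.
K' ⊕ ipad = 35 bd 36 36 36 36 36.  K' ⊕ opad = 5f d7 5c 5c 5c 5c 5c.
Inner input = (K'⊕ipad) ∥ m = 35 bd 36 36 36 36 36 ∥ 31 71.
Inner hash: sum = 53+189+54+54+54+54+54+49+113 = 674 → 02 a2.
Outer input = (K'⊕opad) ∥ inner = 5f d7 5c 5c 5c 5c 5c ∥ 02 a2.
Outer hash (tag): sum = 95+215+92+92+92+92+92+2+162 = 934 → 03 a6.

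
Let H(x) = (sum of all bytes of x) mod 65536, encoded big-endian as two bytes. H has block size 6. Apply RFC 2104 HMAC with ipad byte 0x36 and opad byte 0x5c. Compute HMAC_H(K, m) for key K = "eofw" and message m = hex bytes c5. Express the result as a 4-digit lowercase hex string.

Key "eofw" = 65 6f 66 77 is 4 bytes ≤ B = 6; zero-pad to 6 bytes: K' = 65 6f 66 77 00 00.
K' ⊕ ipad = 53 59 50 41 36 36.  K' ⊕ opad = 39 33 3a 2b 5c 5c.
Inner input = (K'⊕ipad) ∥ m = 53 59 50 41 36 36 ∥ c5.
Inner hash: sum = 83+89+80+65+54+54+197 = 622 → 02 6e.
Outer input = (K'⊕opad) ∥ inner = 39 33 3a 2b 5c 5c ∥ 02 6e.
Outer hash (tag): sum = 57+51+58+43+92+92+2+110 = 505 → 01 f9.

01f9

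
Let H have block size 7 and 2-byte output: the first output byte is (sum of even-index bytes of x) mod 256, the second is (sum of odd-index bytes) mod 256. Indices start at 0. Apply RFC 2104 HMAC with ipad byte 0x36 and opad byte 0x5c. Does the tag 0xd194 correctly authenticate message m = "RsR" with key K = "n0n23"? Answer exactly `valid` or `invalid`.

invalid

Key "n0n23" = 6e 30 6e 32 33 is 5 bytes ≤ B = 7; zero-pad to 7 bytes: K' = 6e 30 6e 32 33 00 00.
K' ⊕ ipad = 58 06 58 04 05 36 36; K' ⊕ opad = 32 6c 32 6e 6f 5c 5c.
Inner hash: even-index sum = 350 mod 256 = 94; odd-index sum = 228 mod 256 = 228 → 5e e4.
Outer hash (recomputed tag): even-index sum = 531 mod 256 = 19; odd-index sum = 404 mod 256 = 148 → 13 94.
Recomputed tag = 1394; claimed = d194 → mismatch.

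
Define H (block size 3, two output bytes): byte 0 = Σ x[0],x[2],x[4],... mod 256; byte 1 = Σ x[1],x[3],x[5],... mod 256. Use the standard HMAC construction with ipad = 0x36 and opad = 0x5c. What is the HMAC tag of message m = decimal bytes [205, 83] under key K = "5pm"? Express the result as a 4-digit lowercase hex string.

Key "5pm" = 35 70 6d is exactly B = 3 bytes: K' = 35 70 6d.
K' ⊕ ipad = 03 46 5b.  K' ⊕ opad = 69 2c 31.
Inner input = (K'⊕ipad) ∥ m = 03 46 5b ∥ cd 53.
Inner hash: even-index sum = 177 mod 256 = 177; odd-index sum = 275 mod 256 = 19 → b1 13.
Outer input = (K'⊕opad) ∥ inner = 69 2c 31 ∥ b1 13.
Outer hash (tag): even-index sum = 173 mod 256 = 173; odd-index sum = 221 mod 256 = 221 → ad dd.

addd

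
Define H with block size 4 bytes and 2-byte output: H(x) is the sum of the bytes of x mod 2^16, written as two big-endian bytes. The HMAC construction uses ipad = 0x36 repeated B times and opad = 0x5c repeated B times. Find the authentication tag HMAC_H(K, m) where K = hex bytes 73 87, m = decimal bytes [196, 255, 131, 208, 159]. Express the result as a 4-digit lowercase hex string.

01de

Key hex bytes 73 87 is 2 bytes ≤ B = 4; zero-pad to 4 bytes: K' = 73 87 00 00.
K' ⊕ ipad = 45 b1 36 36.  K' ⊕ opad = 2f db 5c 5c.
Inner input = (K'⊕ipad) ∥ m = 45 b1 36 36 ∥ c4 ff 83 d0 9f.
Inner hash: sum = 69+177+54+54+196+255+131+208+159 = 1303 → 05 17.
Outer input = (K'⊕opad) ∥ inner = 2f db 5c 5c ∥ 05 17.
Outer hash (tag): sum = 47+219+92+92+5+23 = 478 → 01 de.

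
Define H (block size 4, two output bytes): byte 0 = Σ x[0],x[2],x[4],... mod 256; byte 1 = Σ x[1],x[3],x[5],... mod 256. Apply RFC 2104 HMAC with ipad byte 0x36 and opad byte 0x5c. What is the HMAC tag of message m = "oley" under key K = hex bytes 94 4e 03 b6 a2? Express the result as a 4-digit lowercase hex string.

Key hex bytes 94 4e 03 b6 a2 is 5 bytes > B = 4, so hash it first: H(key) = 39 04, then zero-pad to 4 bytes: K' = 39 04 00 00.
K' ⊕ ipad = 0f 32 36 36.  K' ⊕ opad = 65 58 5c 5c.
Inner input = (K'⊕ipad) ∥ m = 0f 32 36 36 ∥ 6f 6c 65 79.
Inner hash: even-index sum = 281 mod 256 = 25; odd-index sum = 333 mod 256 = 77 → 19 4d.
Outer input = (K'⊕opad) ∥ inner = 65 58 5c 5c ∥ 19 4d.
Outer hash (tag): even-index sum = 218 mod 256 = 218; odd-index sum = 257 mod 256 = 1 → da 01.

da01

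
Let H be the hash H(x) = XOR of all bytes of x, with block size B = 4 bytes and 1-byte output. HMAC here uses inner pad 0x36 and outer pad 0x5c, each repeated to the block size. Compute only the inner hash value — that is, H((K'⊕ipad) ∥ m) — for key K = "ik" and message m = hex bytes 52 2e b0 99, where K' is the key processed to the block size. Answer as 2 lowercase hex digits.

Key "ik" = 69 6b is 2 bytes ≤ B = 4; zero-pad to 4 bytes: K' = 69 6b 00 00.
K' ⊕ ipad = 5f 5d 36 36.
Inner input = 5f 5d 36 36 ∥ 52 2e b0 99.
Inner hash: XOR 5f⊕5d⊕36⊕36⊕52⊕2e⊕b0⊕99 = 57.

57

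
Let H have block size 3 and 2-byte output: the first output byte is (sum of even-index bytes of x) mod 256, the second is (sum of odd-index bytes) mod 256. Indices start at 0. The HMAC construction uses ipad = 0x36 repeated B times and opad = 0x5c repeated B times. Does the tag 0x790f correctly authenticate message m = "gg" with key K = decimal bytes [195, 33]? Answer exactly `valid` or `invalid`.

valid

Key decimal bytes [195, 33] = c3 21 is 2 bytes ≤ B = 3; zero-pad to 3 bytes: K' = c3 21 00.
K' ⊕ ipad = f5 17 36; K' ⊕ opad = 9f 7d 5c.
Inner hash: even-index sum = 402 mod 256 = 146; odd-index sum = 126 mod 256 = 126 → 92 7e.
Outer hash (recomputed tag): even-index sum = 377 mod 256 = 121; odd-index sum = 271 mod 256 = 15 → 79 0f.
Recomputed tag = 790f; claimed = 790f → match.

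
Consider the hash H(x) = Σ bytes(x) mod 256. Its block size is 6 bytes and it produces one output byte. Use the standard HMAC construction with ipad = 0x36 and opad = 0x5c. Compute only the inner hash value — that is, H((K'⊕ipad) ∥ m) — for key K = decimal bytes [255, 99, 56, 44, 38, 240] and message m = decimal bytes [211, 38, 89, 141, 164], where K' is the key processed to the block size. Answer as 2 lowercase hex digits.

9f

Key decimal bytes [255, 99, 56, 44, 38, 240] = ff 63 38 2c 26 f0 is exactly B = 6 bytes: K' = ff 63 38 2c 26 f0.
K' ⊕ ipad = c9 55 0e 1a 10 c6.
Inner input = c9 55 0e 1a 10 c6 ∥ d3 26 59 8d a4.
Inner hash: sum = 201+85+14+26+16+198+211+38+89+141+164 = 1183; mod 256 = 159 → 9f.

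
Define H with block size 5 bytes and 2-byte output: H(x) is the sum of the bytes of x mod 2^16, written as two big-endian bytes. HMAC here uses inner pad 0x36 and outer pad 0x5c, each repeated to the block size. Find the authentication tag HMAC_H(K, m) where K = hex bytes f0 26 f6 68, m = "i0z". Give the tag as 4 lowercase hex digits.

02a0

Key hex bytes f0 26 f6 68 is 4 bytes ≤ B = 5; zero-pad to 5 bytes: K' = f0 26 f6 68 00.
K' ⊕ ipad = c6 10 c0 5e 36.  K' ⊕ opad = ac 7a aa 34 5c.
Inner input = (K'⊕ipad) ∥ m = c6 10 c0 5e 36 ∥ 69 30 7a.
Inner hash: sum = 198+16+192+94+54+105+48+122 = 829 → 03 3d.
Outer input = (K'⊕opad) ∥ inner = ac 7a aa 34 5c ∥ 03 3d.
Outer hash (tag): sum = 172+122+170+52+92+3+61 = 672 → 02 a0.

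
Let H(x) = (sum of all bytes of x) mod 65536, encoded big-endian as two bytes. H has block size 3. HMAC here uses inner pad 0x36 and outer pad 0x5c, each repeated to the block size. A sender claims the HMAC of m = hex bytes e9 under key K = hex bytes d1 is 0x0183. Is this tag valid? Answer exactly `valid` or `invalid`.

valid

Key hex bytes d1 is 1 byte ≤ B = 3; zero-pad to 3 bytes: K' = d1 00 00.
K' ⊕ ipad = e7 36 36; K' ⊕ opad = 8d 5c 5c.
Inner hash: sum = 231+54+54+233 = 572 → 02 3c.
Outer hash (recomputed tag): sum = 141+92+92+2+60 = 387 → 01 83.
Recomputed tag = 0183; claimed = 0183 → match.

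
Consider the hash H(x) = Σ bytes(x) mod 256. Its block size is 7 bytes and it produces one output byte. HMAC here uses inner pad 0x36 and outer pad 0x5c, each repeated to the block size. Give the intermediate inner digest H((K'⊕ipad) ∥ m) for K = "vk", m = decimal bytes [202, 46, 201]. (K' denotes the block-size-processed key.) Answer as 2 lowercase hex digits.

6c

Key "vk" = 76 6b is 2 bytes ≤ B = 7; zero-pad to 7 bytes: K' = 76 6b 00 00 00 00 00.
K' ⊕ ipad = 40 5d 36 36 36 36 36.
Inner input = 40 5d 36 36 36 36 36 ∥ ca 2e c9.
Inner hash: sum = 64+93+54+54+54+54+54+202+46+201 = 876; mod 256 = 108 → 6c.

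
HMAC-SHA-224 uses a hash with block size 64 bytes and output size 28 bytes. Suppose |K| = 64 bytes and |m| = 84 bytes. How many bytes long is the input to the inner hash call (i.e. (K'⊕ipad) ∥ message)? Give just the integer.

148

Key is 64 ≤ 64 bytes, zero-padded: |K'| = 64.
Inner input = (K'⊕ipad) ∥ m → 64 + 84 = 148 bytes.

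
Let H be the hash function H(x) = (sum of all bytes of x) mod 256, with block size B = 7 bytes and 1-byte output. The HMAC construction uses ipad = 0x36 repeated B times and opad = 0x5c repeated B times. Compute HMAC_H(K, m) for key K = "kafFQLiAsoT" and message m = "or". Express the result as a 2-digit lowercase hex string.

b9

Key "kafFQLiAsoT" = 6b 61 66 46 51 4c 69 41 73 6f 54 is 11 bytes > B = 7, so hash it first: H(key) = f5, then zero-pad to 7 bytes: K' = f5 00 00 00 00 00 00.
K' ⊕ ipad = c3 36 36 36 36 36 36.  K' ⊕ opad = a9 5c 5c 5c 5c 5c 5c.
Inner input = (K'⊕ipad) ∥ m = c3 36 36 36 36 36 36 ∥ 6f 72.
Inner hash: sum = 195+54+54+54+54+54+54+111+114 = 744; mod 256 = 232 → e8.
Outer input = (K'⊕opad) ∥ inner = a9 5c 5c 5c 5c 5c 5c ∥ e8.
Outer hash (tag): sum = 169+92+92+92+92+92+92+232 = 953; mod 256 = 185 → b9.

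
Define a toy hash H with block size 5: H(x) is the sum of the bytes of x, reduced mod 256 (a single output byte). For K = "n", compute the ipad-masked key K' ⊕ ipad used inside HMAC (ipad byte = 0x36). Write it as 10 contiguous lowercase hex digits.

Key "n" = 6e is 1 byte ≤ B = 5; zero-pad to 5 bytes: K' = 6e 00 00 00 00.
XOR each byte with 0x36: 6e⊕36=58, 00⊕36=36, 00⊕36=36, 00⊕36=36, 00⊕36=36.

5836363636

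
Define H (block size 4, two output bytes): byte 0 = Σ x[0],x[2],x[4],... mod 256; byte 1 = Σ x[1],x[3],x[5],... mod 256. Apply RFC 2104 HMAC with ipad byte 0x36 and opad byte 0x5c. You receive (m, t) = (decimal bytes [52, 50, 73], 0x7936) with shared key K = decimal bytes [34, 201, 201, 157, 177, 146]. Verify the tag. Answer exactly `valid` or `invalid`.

Key decimal bytes [34, 201, 201, 157, 177, 146] = 22 c9 c9 9d b1 92 is 6 bytes > B = 4, so hash it first: H(key) = 9c f8, then zero-pad to 4 bytes: K' = 9c f8 00 00.
K' ⊕ ipad = aa ce 36 36; K' ⊕ opad = c0 a4 5c 5c.
Inner hash: even-index sum = 349 mod 256 = 93; odd-index sum = 310 mod 256 = 54 → 5d 36.
Outer hash (recomputed tag): even-index sum = 377 mod 256 = 121; odd-index sum = 310 mod 256 = 54 → 79 36.
Recomputed tag = 7936; claimed = 7936 → match.

valid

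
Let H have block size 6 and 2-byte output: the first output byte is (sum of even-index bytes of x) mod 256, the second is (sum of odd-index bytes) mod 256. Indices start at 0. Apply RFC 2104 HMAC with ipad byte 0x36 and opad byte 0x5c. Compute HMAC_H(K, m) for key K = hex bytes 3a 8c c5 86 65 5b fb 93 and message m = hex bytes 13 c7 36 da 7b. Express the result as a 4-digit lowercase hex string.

Key hex bytes 3a 8c c5 86 65 5b fb 93 is 8 bytes > B = 6, so hash it first: H(key) = 5f 00, then zero-pad to 6 bytes: K' = 5f 00 00 00 00 00.
K' ⊕ ipad = 69 36 36 36 36 36.  K' ⊕ opad = 03 5c 5c 5c 5c 5c.
Inner input = (K'⊕ipad) ∥ m = 69 36 36 36 36 36 ∥ 13 c7 36 da 7b.
Inner hash: even-index sum = 409 mod 256 = 153; odd-index sum = 579 mod 256 = 67 → 99 43.
Outer input = (K'⊕opad) ∥ inner = 03 5c 5c 5c 5c 5c ∥ 99 43.
Outer hash (tag): even-index sum = 340 mod 256 = 84; odd-index sum = 343 mod 256 = 87 → 54 57.

5457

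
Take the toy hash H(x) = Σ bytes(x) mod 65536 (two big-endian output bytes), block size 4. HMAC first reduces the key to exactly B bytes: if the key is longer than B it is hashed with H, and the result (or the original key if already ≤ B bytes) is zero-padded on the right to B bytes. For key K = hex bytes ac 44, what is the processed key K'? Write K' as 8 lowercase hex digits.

ac440000

Key hex bytes ac 44 is 2 bytes ≤ B = 4; zero-pad to 4 bytes: K' = ac 44 00 00.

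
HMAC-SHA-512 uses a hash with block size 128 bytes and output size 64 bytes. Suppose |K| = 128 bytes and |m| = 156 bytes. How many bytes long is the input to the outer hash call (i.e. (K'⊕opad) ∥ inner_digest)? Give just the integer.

Key is 128 ≤ 128 bytes, zero-padded: |K'| = 128.
Outer input = (K'⊕opad) ∥ H(inner) → 128 + 64 = 192 bytes.

192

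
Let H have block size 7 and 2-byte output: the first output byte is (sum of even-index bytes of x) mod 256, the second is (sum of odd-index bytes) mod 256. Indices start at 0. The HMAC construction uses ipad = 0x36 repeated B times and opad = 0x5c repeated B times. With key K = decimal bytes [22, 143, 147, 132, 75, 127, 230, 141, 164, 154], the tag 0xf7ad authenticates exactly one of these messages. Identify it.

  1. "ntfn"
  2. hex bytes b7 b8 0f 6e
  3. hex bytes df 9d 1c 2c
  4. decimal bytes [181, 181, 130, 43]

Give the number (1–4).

Key decimal bytes [22, 143, 147, 132, 75, 127, 230, 141, 164, 154] = 16 8f 93 84 4b 7f e6 8d a4 9a is 10 bytes > B = 7, so hash it first: H(key) = 7e b9, then zero-pad to 7 bytes: K' = 7e b9 00 00 00 00 00.
K' ⊕ ipad = 48 8f 36 36 36 36 36; K' ⊕ opad = 22 e5 5c 5c 5c 5c 5c.
m1: inner = H(48 8f 36 36 36 36 36 6e 74 66 6e) = cc cf; tag = H(22 e5 5c 5c 5c 5c 5c cc cf) = 0569
m2: inner = H(48 8f 36 36 36 36 36 b7 b8 0f 6e) = 10 c1; tag = H(22 e5 5c 5c 5c 5c 5c 10 c1) = f7ad ← matches
m3: inner = H(48 8f 36 36 36 36 36 df 9d 1c 2c) = b3 f6; tag = H(22 e5 5c 5c 5c 5c 5c b3 f6) = 2c50
m4: inner = H(48 8f 36 36 36 36 36 b5 b5 82 2b) = ca 32; tag = H(22 e5 5c 5c 5c 5c 5c ca 32) = 6867

2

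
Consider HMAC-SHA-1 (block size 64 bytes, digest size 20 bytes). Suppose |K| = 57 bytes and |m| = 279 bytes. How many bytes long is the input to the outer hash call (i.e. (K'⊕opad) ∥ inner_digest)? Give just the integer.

Key is 57 ≤ 64 bytes, zero-padded: |K'| = 64.
Outer input = (K'⊕opad) ∥ H(inner) → 64 + 20 = 84 bytes.

84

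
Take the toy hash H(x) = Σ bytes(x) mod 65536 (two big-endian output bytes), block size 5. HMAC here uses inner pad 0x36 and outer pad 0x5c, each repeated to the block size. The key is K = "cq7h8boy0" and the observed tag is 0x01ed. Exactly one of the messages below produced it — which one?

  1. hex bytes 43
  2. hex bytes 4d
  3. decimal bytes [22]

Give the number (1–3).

3

Key "cq7h8boy0" = 63 71 37 68 38 62 6f 79 30 is 9 bytes > B = 5, so hash it first: H(key) = 03 25, then zero-pad to 5 bytes: K' = 03 25 00 00 00.
K' ⊕ ipad = 35 13 36 36 36; K' ⊕ opad = 5f 79 5c 5c 5c.
m1: inner = H(35 13 36 36 36 43) = 01 2d; tag = H(5f 79 5c 5c 5c 01 2d) = 021a
m2: inner = H(35 13 36 36 36 4d) = 01 37; tag = H(5f 79 5c 5c 5c 01 37) = 0224
m3: inner = H(35 13 36 36 36 16) = 01 00; tag = H(5f 79 5c 5c 5c 01 00) = 01ed ← matches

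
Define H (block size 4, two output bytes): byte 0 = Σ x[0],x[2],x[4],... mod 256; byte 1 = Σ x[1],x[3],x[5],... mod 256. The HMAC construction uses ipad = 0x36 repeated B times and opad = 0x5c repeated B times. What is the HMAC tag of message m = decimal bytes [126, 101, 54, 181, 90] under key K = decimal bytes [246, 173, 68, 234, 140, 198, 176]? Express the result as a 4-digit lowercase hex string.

0a18

Key decimal bytes [246, 173, 68, 234, 140, 198, 176] = f6 ad 44 ea 8c c6 b0 is 7 bytes > B = 4, so hash it first: H(key) = 76 5d, then zero-pad to 4 bytes: K' = 76 5d 00 00.
K' ⊕ ipad = 40 6b 36 36.  K' ⊕ opad = 2a 01 5c 5c.
Inner input = (K'⊕ipad) ∥ m = 40 6b 36 36 ∥ 7e 65 36 b5 5a.
Inner hash: even-index sum = 388 mod 256 = 132; odd-index sum = 443 mod 256 = 187 → 84 bb.
Outer input = (K'⊕opad) ∥ inner = 2a 01 5c 5c ∥ 84 bb.
Outer hash (tag): even-index sum = 266 mod 256 = 10; odd-index sum = 280 mod 256 = 24 → 0a 18.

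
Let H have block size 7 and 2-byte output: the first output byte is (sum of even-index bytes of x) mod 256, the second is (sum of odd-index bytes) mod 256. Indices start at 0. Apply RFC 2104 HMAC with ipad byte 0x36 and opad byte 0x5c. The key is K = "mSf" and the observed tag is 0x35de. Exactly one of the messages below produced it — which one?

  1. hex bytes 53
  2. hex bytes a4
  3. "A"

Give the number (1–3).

3

Key "mSf" = 6d 53 66 is 3 bytes ≤ B = 7; zero-pad to 7 bytes: K' = 6d 53 66 00 00 00 00.
K' ⊕ ipad = 5b 65 50 36 36 36 36; K' ⊕ opad = 31 0f 3a 5c 5c 5c 5c.
m1: inner = H(5b 65 50 36 36 36 36 53) = 17 24; tag = H(31 0f 3a 5c 5c 5c 5c 17 24) = 47de
m2: inner = H(5b 65 50 36 36 36 36 a4) = 17 75; tag = H(31 0f 3a 5c 5c 5c 5c 17 75) = 98de
m3: inner = H(5b 65 50 36 36 36 36 41) = 17 12; tag = H(31 0f 3a 5c 5c 5c 5c 17 12) = 35de ← matches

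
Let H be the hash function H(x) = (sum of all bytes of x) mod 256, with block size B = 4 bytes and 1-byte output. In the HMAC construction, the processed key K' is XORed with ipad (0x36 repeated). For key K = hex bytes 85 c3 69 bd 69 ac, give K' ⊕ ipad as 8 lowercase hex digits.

Key hex bytes 85 c3 69 bd 69 ac is 6 bytes > B = 4, so hash it first: H(key) = 83, then zero-pad to 4 bytes: K' = 83 00 00 00.
XOR each byte with 0x36: 83⊕36=b5, 00⊕36=36, 00⊕36=36, 00⊕36=36.

b5363636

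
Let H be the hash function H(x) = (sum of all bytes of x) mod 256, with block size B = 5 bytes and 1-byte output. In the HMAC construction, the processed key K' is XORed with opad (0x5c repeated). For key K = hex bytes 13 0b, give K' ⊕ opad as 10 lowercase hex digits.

Key hex bytes 13 0b is 2 bytes ≤ B = 5; zero-pad to 5 bytes: K' = 13 0b 00 00 00.
XOR each byte with 0x5c: 13⊕5c=4f, 0b⊕5c=57, 00⊕5c=5c, 00⊕5c=5c, 00⊕5c=5c.

4f575c5c5c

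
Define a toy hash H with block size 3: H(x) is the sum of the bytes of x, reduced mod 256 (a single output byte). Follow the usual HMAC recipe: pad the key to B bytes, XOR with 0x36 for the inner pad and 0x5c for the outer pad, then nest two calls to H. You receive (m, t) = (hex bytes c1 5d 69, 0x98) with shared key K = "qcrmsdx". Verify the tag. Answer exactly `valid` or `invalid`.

Key "qcrmsdx" = 71 63 72 6d 73 64 78 is 7 bytes > B = 3, so hash it first: H(key) = 02, then zero-pad to 3 bytes: K' = 02 00 00.
K' ⊕ ipad = 34 36 36; K' ⊕ opad = 5e 5c 5c.
Inner hash: sum = 52+54+54+193+93+105 = 551; mod 256 = 39 → 27.
Outer hash (recomputed tag): sum = 94+92+92+39 = 317; mod 256 = 61 → 3d.
Recomputed tag = 3d; claimed = 98 → mismatch.

invalid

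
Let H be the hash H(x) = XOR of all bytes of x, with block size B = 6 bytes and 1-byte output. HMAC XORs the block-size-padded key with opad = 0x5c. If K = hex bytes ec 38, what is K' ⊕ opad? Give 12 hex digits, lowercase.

Key hex bytes ec 38 is 2 bytes ≤ B = 6; zero-pad to 6 bytes: K' = ec 38 00 00 00 00.
XOR each byte with 0x5c: ec⊕5c=b0, 38⊕5c=64, 00⊕5c=5c, 00⊕5c=5c, 00⊕5c=5c, 00⊕5c=5c.

b0645c5c5c5c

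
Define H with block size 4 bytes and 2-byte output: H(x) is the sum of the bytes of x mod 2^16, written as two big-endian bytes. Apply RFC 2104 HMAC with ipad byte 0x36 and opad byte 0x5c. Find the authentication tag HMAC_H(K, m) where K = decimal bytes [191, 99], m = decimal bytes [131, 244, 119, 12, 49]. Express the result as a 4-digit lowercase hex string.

0252

Key decimal bytes [191, 99] = bf 63 is 2 bytes ≤ B = 4; zero-pad to 4 bytes: K' = bf 63 00 00.
K' ⊕ ipad = 89 55 36 36.  K' ⊕ opad = e3 3f 5c 5c.
Inner input = (K'⊕ipad) ∥ m = 89 55 36 36 ∥ 83 f4 77 0c 31.
Inner hash: sum = 137+85+54+54+131+244+119+12+49 = 885 → 03 75.
Outer input = (K'⊕opad) ∥ inner = e3 3f 5c 5c ∥ 03 75.
Outer hash (tag): sum = 227+63+92+92+3+117 = 594 → 02 52.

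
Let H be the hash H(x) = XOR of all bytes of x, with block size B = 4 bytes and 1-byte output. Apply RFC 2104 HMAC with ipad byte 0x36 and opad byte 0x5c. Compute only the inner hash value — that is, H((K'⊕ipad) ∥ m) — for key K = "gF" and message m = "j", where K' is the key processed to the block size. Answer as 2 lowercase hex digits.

4b

Key "gF" = 67 46 is 2 bytes ≤ B = 4; zero-pad to 4 bytes: K' = 67 46 00 00.
K' ⊕ ipad = 51 70 36 36.
Inner input = 51 70 36 36 ∥ 6a.
Inner hash: XOR 51⊕70⊕36⊕36⊕6a = 4b.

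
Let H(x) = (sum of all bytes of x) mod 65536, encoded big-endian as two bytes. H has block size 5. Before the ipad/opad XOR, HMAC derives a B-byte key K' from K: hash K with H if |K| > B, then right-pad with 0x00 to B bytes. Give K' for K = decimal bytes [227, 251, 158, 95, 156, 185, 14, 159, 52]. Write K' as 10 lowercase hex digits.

|K| = 9 > B = 5, so first hash the key.
H(K): sum = 227+251+158+95+156+185+14+159+52 = 1297 → 05 11.
Zero-pad H(K) = 05 11 to 5 bytes: K' = 05 11 00 00 00.

0511000000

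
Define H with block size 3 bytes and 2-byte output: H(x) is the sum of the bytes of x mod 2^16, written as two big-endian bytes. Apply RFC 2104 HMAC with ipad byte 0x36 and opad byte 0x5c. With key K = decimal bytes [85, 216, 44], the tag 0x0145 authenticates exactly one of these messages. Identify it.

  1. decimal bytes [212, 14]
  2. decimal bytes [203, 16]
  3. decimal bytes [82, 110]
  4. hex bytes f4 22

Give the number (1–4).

Key decimal bytes [85, 216, 44] = 55 d8 2c is exactly B = 3 bytes: K' = 55 d8 2c.
K' ⊕ ipad = 63 ee 1a; K' ⊕ opad = 09 84 70.
m1: inner = H(63 ee 1a d4 0e) = 02 4d; tag = H(09 84 70 02 4d) = 014c
m2: inner = H(63 ee 1a cb 10) = 02 46; tag = H(09 84 70 02 46) = 0145 ← matches
m3: inner = H(63 ee 1a 52 6e) = 02 2b; tag = H(09 84 70 02 2b) = 012a
m4: inner = H(63 ee 1a f4 22) = 02 81; tag = H(09 84 70 02 81) = 0180

2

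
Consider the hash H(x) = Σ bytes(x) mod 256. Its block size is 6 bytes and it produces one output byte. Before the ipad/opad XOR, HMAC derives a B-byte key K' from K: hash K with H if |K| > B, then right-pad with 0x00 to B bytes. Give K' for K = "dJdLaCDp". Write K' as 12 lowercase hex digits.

b60000000000

|K| = 8 > B = 6, so first hash the key.
H(K): sum = 100+74+100+76+97+67+68+112 = 694; mod 256 = 182 → b6.
Zero-pad H(K) = b6 to 6 bytes: K' = b6 00 00 00 00 00.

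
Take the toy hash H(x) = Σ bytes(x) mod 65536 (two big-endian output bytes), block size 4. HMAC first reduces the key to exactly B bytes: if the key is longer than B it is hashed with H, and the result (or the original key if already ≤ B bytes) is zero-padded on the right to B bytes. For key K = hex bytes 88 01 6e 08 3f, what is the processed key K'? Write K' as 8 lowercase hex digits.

013e0000

|K| = 5 > B = 4, so first hash the key.
H(K): sum = 136+1+110+8+63 = 318 → 01 3e.
Zero-pad H(K) = 01 3e to 4 bytes: K' = 01 3e 00 00.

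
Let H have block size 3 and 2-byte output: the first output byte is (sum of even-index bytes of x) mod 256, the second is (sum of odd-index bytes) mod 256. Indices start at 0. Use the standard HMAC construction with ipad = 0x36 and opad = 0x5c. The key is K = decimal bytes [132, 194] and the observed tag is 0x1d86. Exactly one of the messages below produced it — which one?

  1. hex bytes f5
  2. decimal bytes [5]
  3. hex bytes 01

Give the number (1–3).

Key decimal bytes [132, 194] = 84 c2 is 2 bytes ≤ B = 3; zero-pad to 3 bytes: K' = 84 c2 00.
K' ⊕ ipad = b2 f4 36; K' ⊕ opad = d8 9e 5c.
m1: inner = H(b2 f4 36 f5) = e8 e9; tag = H(d8 9e 5c e8 e9) = 1d86 ← matches
m2: inner = H(b2 f4 36 05) = e8 f9; tag = H(d8 9e 5c e8 f9) = 2d86
m3: inner = H(b2 f4 36 01) = e8 f5; tag = H(d8 9e 5c e8 f5) = 2986

1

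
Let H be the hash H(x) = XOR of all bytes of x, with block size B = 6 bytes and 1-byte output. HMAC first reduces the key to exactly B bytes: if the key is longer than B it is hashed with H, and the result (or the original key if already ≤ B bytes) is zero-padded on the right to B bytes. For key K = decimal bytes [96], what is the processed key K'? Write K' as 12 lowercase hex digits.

Key decimal bytes [96] = 60 is 1 byte ≤ B = 6; zero-pad to 6 bytes: K' = 60 00 00 00 00 00.

600000000000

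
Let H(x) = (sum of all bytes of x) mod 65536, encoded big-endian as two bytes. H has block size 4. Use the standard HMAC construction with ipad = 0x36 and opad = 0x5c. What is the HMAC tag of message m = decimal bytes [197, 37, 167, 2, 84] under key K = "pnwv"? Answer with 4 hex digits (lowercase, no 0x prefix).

Key "pnwv" = 70 6e 77 76 is exactly B = 4 bytes: K' = 70 6e 77 76.
K' ⊕ ipad = 46 58 41 40.  K' ⊕ opad = 2c 32 2b 2a.
Inner input = (K'⊕ipad) ∥ m = 46 58 41 40 ∥ c5 25 a7 02 54.
Inner hash: sum = 70+88+65+64+197+37+167+2+84 = 774 → 03 06.
Outer input = (K'⊕opad) ∥ inner = 2c 32 2b 2a ∥ 03 06.
Outer hash (tag): sum = 44+50+43+42+3+6 = 188 → 00 bc.

00bc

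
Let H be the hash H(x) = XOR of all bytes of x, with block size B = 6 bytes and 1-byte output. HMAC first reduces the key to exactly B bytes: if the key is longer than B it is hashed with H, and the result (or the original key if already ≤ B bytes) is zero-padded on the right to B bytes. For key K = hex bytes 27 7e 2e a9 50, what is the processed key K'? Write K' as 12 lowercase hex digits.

277e2ea95000

Key hex bytes 27 7e 2e a9 50 is 5 bytes ≤ B = 6; zero-pad to 6 bytes: K' = 27 7e 2e a9 50 00.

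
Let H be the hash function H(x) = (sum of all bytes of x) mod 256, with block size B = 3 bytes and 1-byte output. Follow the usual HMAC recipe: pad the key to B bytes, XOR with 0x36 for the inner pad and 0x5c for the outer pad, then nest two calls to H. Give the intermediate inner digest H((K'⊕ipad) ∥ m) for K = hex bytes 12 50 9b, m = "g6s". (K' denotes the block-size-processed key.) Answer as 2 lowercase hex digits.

47

Key hex bytes 12 50 9b is exactly B = 3 bytes: K' = 12 50 9b.
K' ⊕ ipad = 24 66 ad.
Inner input = 24 66 ad ∥ 67 36 73.
Inner hash: sum = 36+102+173+103+54+115 = 583; mod 256 = 71 → 47.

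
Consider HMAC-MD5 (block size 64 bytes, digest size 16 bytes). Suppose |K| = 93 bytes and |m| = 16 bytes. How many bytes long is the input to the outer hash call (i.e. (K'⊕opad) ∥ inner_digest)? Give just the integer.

Key is 93 > 64 bytes, so it is hashed to 16 bytes then zero-padded to 64: |K'| = 64.
Outer input = (K'⊕opad) ∥ H(inner) → 64 + 16 = 80 bytes.

80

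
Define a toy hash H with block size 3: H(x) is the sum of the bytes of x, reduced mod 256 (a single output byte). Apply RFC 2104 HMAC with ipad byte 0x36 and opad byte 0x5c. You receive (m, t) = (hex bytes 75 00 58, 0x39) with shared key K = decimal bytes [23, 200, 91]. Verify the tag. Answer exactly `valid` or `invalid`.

Key decimal bytes [23, 200, 91] = 17 c8 5b is exactly B = 3 bytes: K' = 17 c8 5b.
K' ⊕ ipad = 21 fe 6d; K' ⊕ opad = 4b 94 07.
Inner hash: sum = 33+254+109+117+0+88 = 601; mod 256 = 89 → 59.
Outer hash (recomputed tag): sum = 75+148+7+89 = 319; mod 256 = 63 → 3f.
Recomputed tag = 3f; claimed = 39 → mismatch.

invalid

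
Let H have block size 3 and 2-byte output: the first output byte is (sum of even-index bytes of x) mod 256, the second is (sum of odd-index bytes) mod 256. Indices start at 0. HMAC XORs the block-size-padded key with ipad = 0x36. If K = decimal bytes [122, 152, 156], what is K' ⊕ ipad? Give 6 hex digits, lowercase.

Key decimal bytes [122, 152, 156] = 7a 98 9c is exactly B = 3 bytes: K' = 7a 98 9c.
XOR each byte with 0x36: 7a⊕36=4c, 98⊕36=ae, 9c⊕36=aa.

4caeaa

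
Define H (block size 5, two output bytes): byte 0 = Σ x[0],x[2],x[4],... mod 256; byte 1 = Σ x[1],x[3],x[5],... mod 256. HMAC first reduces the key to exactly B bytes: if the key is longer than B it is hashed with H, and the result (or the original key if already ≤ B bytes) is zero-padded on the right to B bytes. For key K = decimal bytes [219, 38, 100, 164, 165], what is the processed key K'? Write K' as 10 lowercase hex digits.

db2664a4a5

Key decimal bytes [219, 38, 100, 164, 165] = db 26 64 a4 a5 is exactly B = 5 bytes: K' = db 26 64 a4 a5.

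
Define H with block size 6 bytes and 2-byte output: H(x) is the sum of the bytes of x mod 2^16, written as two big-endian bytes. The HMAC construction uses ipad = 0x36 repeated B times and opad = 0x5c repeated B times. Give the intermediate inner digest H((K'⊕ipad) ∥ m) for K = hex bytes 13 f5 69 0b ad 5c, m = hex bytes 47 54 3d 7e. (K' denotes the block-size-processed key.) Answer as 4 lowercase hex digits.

03df

Key hex bytes 13 f5 69 0b ad 5c is exactly B = 6 bytes: K' = 13 f5 69 0b ad 5c.
K' ⊕ ipad = 25 c3 5f 3d 9b 6a.
Inner input = 25 c3 5f 3d 9b 6a ∥ 47 54 3d 7e.
Inner hash: sum = 37+195+95+61+155+106+71+84+61+126 = 991 → 03 df.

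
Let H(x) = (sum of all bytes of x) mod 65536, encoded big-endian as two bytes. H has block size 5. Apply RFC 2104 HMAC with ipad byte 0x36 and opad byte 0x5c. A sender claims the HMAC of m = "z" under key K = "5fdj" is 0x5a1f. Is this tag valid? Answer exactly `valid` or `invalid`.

invalid

Key "5fdj" = 35 66 64 6a is 4 bytes ≤ B = 5; zero-pad to 5 bytes: K' = 35 66 64 6a 00.
K' ⊕ ipad = 03 50 52 5c 36; K' ⊕ opad = 69 3a 38 36 5c.
Inner hash: sum = 3+80+82+92+54+122 = 433 → 01 b1.
Outer hash (recomputed tag): sum = 105+58+56+54+92+1+177 = 543 → 02 1f.
Recomputed tag = 021f; claimed = 5a1f → mismatch.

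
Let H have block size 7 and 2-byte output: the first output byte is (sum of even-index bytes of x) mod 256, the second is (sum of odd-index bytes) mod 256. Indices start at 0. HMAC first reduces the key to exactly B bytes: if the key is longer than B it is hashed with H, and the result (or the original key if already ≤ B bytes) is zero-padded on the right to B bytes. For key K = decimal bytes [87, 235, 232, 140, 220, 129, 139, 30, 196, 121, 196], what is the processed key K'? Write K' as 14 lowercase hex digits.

2e8f0000000000

|K| = 11 > B = 7, so first hash the key.
H(K): even-index sum = 1070 mod 256 = 46; odd-index sum = 655 mod 256 = 143 → 2e 8f.
Zero-pad H(K) = 2e 8f to 7 bytes: K' = 2e 8f 00 00 00 00 00.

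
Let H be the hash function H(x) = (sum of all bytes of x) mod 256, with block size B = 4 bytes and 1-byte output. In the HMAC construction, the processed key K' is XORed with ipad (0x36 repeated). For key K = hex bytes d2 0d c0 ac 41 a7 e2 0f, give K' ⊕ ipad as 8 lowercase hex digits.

Key hex bytes d2 0d c0 ac 41 a7 e2 0f is 8 bytes > B = 4, so hash it first: H(key) = 24, then zero-pad to 4 bytes: K' = 24 00 00 00.
XOR each byte with 0x36: 24⊕36=12, 00⊕36=36, 00⊕36=36, 00⊕36=36.

12363636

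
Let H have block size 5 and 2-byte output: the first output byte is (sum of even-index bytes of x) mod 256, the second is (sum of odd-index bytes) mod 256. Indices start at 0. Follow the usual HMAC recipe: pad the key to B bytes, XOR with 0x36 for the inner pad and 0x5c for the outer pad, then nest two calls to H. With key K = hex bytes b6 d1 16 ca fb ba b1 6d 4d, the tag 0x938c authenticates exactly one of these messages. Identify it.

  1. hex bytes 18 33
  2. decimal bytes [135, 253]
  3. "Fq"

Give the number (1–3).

1

Key hex bytes b6 d1 16 ca fb ba b1 6d 4d is 9 bytes > B = 5, so hash it first: H(key) = c5 c2, then zero-pad to 5 bytes: K' = c5 c2 00 00 00.
K' ⊕ ipad = f3 f4 36 36 36; K' ⊕ opad = 99 9e 5c 5c 5c.
m1: inner = H(f3 f4 36 36 36 18 33) = 92 42; tag = H(99 9e 5c 5c 5c 92 42) = 938c ← matches
m2: inner = H(f3 f4 36 36 36 87 fd) = 5c b1; tag = H(99 9e 5c 5c 5c 5c b1) = 0256
m3: inner = H(f3 f4 36 36 36 46 71) = d0 70; tag = H(99 9e 5c 5c 5c d0 70) = c1ca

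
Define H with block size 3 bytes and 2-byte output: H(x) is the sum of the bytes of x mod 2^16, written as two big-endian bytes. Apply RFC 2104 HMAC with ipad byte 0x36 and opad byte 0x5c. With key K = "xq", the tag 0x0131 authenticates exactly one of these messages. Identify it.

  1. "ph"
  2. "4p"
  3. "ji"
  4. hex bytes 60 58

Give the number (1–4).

Key "xq" = 78 71 is 2 bytes ≤ B = 3; zero-pad to 3 bytes: K' = 78 71 00.
K' ⊕ ipad = 4e 47 36; K' ⊕ opad = 24 2d 5c.
m1: inner = H(4e 47 36 70 68) = 01 a3; tag = H(24 2d 5c 01 a3) = 0151
m2: inner = H(4e 47 36 34 70) = 01 6f; tag = H(24 2d 5c 01 6f) = 011d
m3: inner = H(4e 47 36 6a 69) = 01 9e; tag = H(24 2d 5c 01 9e) = 014c
m4: inner = H(4e 47 36 60 58) = 01 83; tag = H(24 2d 5c 01 83) = 0131 ← matches

4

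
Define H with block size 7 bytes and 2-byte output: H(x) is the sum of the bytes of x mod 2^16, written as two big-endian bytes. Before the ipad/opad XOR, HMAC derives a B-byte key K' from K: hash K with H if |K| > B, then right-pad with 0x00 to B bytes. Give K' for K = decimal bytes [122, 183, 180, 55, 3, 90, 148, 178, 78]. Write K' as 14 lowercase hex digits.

040d0000000000

|K| = 9 > B = 7, so first hash the key.
H(K): sum = 122+183+180+55+3+90+148+178+78 = 1037 → 04 0d.
Zero-pad H(K) = 04 0d to 7 bytes: K' = 04 0d 00 00 00 00 00.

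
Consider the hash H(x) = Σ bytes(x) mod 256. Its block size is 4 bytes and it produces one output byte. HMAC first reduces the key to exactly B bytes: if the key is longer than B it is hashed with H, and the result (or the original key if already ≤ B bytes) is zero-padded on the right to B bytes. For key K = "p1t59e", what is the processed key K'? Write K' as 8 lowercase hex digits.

|K| = 6 > B = 4, so first hash the key.
H(K): sum = 112+49+116+53+57+101 = 488; mod 256 = 232 → e8.
Zero-pad H(K) = e8 to 4 bytes: K' = e8 00 00 00.

e8000000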